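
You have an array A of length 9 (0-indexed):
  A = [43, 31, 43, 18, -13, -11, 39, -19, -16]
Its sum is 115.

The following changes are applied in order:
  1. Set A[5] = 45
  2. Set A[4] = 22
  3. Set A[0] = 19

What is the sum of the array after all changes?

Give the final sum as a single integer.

Answer: 182

Derivation:
Initial sum: 115
Change 1: A[5] -11 -> 45, delta = 56, sum = 171
Change 2: A[4] -13 -> 22, delta = 35, sum = 206
Change 3: A[0] 43 -> 19, delta = -24, sum = 182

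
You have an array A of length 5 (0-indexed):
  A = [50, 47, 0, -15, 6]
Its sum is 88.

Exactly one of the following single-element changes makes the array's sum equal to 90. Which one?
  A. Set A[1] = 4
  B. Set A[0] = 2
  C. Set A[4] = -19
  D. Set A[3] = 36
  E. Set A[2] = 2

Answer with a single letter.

Answer: E

Derivation:
Option A: A[1] 47->4, delta=-43, new_sum=88+(-43)=45
Option B: A[0] 50->2, delta=-48, new_sum=88+(-48)=40
Option C: A[4] 6->-19, delta=-25, new_sum=88+(-25)=63
Option D: A[3] -15->36, delta=51, new_sum=88+(51)=139
Option E: A[2] 0->2, delta=2, new_sum=88+(2)=90 <-- matches target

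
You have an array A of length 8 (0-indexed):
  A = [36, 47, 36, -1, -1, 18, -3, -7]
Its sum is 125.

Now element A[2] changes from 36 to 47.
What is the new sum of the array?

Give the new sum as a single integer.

Answer: 136

Derivation:
Old value at index 2: 36
New value at index 2: 47
Delta = 47 - 36 = 11
New sum = old_sum + delta = 125 + (11) = 136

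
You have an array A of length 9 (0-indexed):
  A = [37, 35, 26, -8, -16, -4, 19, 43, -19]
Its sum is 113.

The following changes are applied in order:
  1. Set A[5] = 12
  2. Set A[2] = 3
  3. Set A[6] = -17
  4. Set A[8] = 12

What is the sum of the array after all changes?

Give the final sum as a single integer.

Answer: 101

Derivation:
Initial sum: 113
Change 1: A[5] -4 -> 12, delta = 16, sum = 129
Change 2: A[2] 26 -> 3, delta = -23, sum = 106
Change 3: A[6] 19 -> -17, delta = -36, sum = 70
Change 4: A[8] -19 -> 12, delta = 31, sum = 101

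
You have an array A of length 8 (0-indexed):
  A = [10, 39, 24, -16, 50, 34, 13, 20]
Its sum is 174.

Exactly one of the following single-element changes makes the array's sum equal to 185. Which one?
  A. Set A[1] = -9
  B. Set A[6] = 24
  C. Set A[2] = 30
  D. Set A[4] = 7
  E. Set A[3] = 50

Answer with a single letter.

Option A: A[1] 39->-9, delta=-48, new_sum=174+(-48)=126
Option B: A[6] 13->24, delta=11, new_sum=174+(11)=185 <-- matches target
Option C: A[2] 24->30, delta=6, new_sum=174+(6)=180
Option D: A[4] 50->7, delta=-43, new_sum=174+(-43)=131
Option E: A[3] -16->50, delta=66, new_sum=174+(66)=240

Answer: B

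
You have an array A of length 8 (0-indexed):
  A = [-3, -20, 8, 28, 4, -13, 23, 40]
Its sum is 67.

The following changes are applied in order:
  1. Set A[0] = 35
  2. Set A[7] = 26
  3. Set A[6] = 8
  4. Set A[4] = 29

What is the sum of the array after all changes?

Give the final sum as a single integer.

Answer: 101

Derivation:
Initial sum: 67
Change 1: A[0] -3 -> 35, delta = 38, sum = 105
Change 2: A[7] 40 -> 26, delta = -14, sum = 91
Change 3: A[6] 23 -> 8, delta = -15, sum = 76
Change 4: A[4] 4 -> 29, delta = 25, sum = 101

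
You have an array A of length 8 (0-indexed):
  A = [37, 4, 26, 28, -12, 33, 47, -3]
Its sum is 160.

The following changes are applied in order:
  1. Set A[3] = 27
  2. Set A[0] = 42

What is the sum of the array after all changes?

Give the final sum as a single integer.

Answer: 164

Derivation:
Initial sum: 160
Change 1: A[3] 28 -> 27, delta = -1, sum = 159
Change 2: A[0] 37 -> 42, delta = 5, sum = 164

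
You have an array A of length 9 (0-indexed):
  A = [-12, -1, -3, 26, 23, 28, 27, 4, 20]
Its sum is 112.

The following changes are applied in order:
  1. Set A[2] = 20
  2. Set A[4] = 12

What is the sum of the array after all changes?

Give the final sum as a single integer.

Answer: 124

Derivation:
Initial sum: 112
Change 1: A[2] -3 -> 20, delta = 23, sum = 135
Change 2: A[4] 23 -> 12, delta = -11, sum = 124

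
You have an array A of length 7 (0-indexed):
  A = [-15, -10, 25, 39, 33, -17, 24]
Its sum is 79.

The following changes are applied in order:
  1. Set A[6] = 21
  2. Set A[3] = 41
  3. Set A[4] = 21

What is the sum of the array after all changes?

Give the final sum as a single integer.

Answer: 66

Derivation:
Initial sum: 79
Change 1: A[6] 24 -> 21, delta = -3, sum = 76
Change 2: A[3] 39 -> 41, delta = 2, sum = 78
Change 3: A[4] 33 -> 21, delta = -12, sum = 66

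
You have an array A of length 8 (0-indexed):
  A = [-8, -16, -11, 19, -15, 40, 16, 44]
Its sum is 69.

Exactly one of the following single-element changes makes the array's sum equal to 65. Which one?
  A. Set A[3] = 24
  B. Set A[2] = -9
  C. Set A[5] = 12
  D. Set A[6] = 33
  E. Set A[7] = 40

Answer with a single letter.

Answer: E

Derivation:
Option A: A[3] 19->24, delta=5, new_sum=69+(5)=74
Option B: A[2] -11->-9, delta=2, new_sum=69+(2)=71
Option C: A[5] 40->12, delta=-28, new_sum=69+(-28)=41
Option D: A[6] 16->33, delta=17, new_sum=69+(17)=86
Option E: A[7] 44->40, delta=-4, new_sum=69+(-4)=65 <-- matches target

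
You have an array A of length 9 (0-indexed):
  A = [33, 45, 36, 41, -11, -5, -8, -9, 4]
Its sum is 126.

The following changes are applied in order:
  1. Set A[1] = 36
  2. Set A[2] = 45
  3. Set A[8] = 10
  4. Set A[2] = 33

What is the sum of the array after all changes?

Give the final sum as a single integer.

Initial sum: 126
Change 1: A[1] 45 -> 36, delta = -9, sum = 117
Change 2: A[2] 36 -> 45, delta = 9, sum = 126
Change 3: A[8] 4 -> 10, delta = 6, sum = 132
Change 4: A[2] 45 -> 33, delta = -12, sum = 120

Answer: 120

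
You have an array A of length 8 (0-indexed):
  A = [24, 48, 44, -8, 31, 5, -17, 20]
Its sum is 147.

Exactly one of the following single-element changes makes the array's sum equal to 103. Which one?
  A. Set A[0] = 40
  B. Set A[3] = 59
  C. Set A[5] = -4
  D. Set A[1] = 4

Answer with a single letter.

Answer: D

Derivation:
Option A: A[0] 24->40, delta=16, new_sum=147+(16)=163
Option B: A[3] -8->59, delta=67, new_sum=147+(67)=214
Option C: A[5] 5->-4, delta=-9, new_sum=147+(-9)=138
Option D: A[1] 48->4, delta=-44, new_sum=147+(-44)=103 <-- matches target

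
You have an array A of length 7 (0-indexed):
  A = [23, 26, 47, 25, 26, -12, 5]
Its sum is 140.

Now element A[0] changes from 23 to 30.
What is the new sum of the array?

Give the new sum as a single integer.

Answer: 147

Derivation:
Old value at index 0: 23
New value at index 0: 30
Delta = 30 - 23 = 7
New sum = old_sum + delta = 140 + (7) = 147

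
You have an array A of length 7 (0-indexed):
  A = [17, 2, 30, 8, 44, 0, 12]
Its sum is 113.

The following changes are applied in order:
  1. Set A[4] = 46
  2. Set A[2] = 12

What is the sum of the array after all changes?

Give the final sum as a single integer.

Initial sum: 113
Change 1: A[4] 44 -> 46, delta = 2, sum = 115
Change 2: A[2] 30 -> 12, delta = -18, sum = 97

Answer: 97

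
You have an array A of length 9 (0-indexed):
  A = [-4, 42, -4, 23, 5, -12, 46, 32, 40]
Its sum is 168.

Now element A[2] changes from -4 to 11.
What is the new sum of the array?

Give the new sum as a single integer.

Old value at index 2: -4
New value at index 2: 11
Delta = 11 - -4 = 15
New sum = old_sum + delta = 168 + (15) = 183

Answer: 183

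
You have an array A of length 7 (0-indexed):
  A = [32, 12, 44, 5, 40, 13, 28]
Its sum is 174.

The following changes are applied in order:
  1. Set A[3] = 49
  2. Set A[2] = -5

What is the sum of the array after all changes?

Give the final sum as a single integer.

Answer: 169

Derivation:
Initial sum: 174
Change 1: A[3] 5 -> 49, delta = 44, sum = 218
Change 2: A[2] 44 -> -5, delta = -49, sum = 169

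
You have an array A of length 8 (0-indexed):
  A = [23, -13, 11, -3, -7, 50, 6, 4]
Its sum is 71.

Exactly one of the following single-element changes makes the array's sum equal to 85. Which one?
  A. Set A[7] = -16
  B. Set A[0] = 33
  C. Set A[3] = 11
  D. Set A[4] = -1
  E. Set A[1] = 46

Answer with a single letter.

Option A: A[7] 4->-16, delta=-20, new_sum=71+(-20)=51
Option B: A[0] 23->33, delta=10, new_sum=71+(10)=81
Option C: A[3] -3->11, delta=14, new_sum=71+(14)=85 <-- matches target
Option D: A[4] -7->-1, delta=6, new_sum=71+(6)=77
Option E: A[1] -13->46, delta=59, new_sum=71+(59)=130

Answer: C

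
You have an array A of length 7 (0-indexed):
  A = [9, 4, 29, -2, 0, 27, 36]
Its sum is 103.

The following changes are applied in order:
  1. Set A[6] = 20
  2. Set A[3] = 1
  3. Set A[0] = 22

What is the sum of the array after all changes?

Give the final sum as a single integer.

Answer: 103

Derivation:
Initial sum: 103
Change 1: A[6] 36 -> 20, delta = -16, sum = 87
Change 2: A[3] -2 -> 1, delta = 3, sum = 90
Change 3: A[0] 9 -> 22, delta = 13, sum = 103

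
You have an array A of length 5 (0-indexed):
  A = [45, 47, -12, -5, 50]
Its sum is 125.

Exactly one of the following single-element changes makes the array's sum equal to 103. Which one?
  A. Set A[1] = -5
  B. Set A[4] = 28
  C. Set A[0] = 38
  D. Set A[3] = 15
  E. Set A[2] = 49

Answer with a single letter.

Answer: B

Derivation:
Option A: A[1] 47->-5, delta=-52, new_sum=125+(-52)=73
Option B: A[4] 50->28, delta=-22, new_sum=125+(-22)=103 <-- matches target
Option C: A[0] 45->38, delta=-7, new_sum=125+(-7)=118
Option D: A[3] -5->15, delta=20, new_sum=125+(20)=145
Option E: A[2] -12->49, delta=61, new_sum=125+(61)=186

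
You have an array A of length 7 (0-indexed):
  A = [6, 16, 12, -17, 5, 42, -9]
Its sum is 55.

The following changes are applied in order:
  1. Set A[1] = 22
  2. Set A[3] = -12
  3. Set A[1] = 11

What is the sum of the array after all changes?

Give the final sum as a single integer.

Initial sum: 55
Change 1: A[1] 16 -> 22, delta = 6, sum = 61
Change 2: A[3] -17 -> -12, delta = 5, sum = 66
Change 3: A[1] 22 -> 11, delta = -11, sum = 55

Answer: 55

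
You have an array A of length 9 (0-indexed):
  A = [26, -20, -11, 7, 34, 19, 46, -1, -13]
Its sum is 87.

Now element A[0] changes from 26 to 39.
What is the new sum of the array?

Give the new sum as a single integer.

Answer: 100

Derivation:
Old value at index 0: 26
New value at index 0: 39
Delta = 39 - 26 = 13
New sum = old_sum + delta = 87 + (13) = 100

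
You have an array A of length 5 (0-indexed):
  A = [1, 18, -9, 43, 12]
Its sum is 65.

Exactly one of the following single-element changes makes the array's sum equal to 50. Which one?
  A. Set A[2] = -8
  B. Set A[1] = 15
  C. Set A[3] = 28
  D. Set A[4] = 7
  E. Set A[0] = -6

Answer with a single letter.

Option A: A[2] -9->-8, delta=1, new_sum=65+(1)=66
Option B: A[1] 18->15, delta=-3, new_sum=65+(-3)=62
Option C: A[3] 43->28, delta=-15, new_sum=65+(-15)=50 <-- matches target
Option D: A[4] 12->7, delta=-5, new_sum=65+(-5)=60
Option E: A[0] 1->-6, delta=-7, new_sum=65+(-7)=58

Answer: C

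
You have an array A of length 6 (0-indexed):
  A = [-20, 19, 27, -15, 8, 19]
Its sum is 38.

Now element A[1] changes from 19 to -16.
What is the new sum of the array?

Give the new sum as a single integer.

Answer: 3

Derivation:
Old value at index 1: 19
New value at index 1: -16
Delta = -16 - 19 = -35
New sum = old_sum + delta = 38 + (-35) = 3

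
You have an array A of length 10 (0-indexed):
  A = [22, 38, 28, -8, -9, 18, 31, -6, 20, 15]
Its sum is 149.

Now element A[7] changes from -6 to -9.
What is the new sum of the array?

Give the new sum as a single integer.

Old value at index 7: -6
New value at index 7: -9
Delta = -9 - -6 = -3
New sum = old_sum + delta = 149 + (-3) = 146

Answer: 146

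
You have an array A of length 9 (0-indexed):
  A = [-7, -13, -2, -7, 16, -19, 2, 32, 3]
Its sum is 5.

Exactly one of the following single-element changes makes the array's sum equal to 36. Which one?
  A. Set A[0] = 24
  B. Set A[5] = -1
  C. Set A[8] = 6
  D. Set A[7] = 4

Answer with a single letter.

Option A: A[0] -7->24, delta=31, new_sum=5+(31)=36 <-- matches target
Option B: A[5] -19->-1, delta=18, new_sum=5+(18)=23
Option C: A[8] 3->6, delta=3, new_sum=5+(3)=8
Option D: A[7] 32->4, delta=-28, new_sum=5+(-28)=-23

Answer: A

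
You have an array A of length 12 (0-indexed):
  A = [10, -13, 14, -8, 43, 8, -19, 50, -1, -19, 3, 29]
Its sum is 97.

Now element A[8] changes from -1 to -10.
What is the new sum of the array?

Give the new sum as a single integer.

Old value at index 8: -1
New value at index 8: -10
Delta = -10 - -1 = -9
New sum = old_sum + delta = 97 + (-9) = 88

Answer: 88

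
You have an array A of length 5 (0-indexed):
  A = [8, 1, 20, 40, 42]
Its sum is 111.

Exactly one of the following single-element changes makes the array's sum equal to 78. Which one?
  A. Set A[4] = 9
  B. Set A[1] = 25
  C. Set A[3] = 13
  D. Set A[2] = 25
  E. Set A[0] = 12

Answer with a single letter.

Answer: A

Derivation:
Option A: A[4] 42->9, delta=-33, new_sum=111+(-33)=78 <-- matches target
Option B: A[1] 1->25, delta=24, new_sum=111+(24)=135
Option C: A[3] 40->13, delta=-27, new_sum=111+(-27)=84
Option D: A[2] 20->25, delta=5, new_sum=111+(5)=116
Option E: A[0] 8->12, delta=4, new_sum=111+(4)=115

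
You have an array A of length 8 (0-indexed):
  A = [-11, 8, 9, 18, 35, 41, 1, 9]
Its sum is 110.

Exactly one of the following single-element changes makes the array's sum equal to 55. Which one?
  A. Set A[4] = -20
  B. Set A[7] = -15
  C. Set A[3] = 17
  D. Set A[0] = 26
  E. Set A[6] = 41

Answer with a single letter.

Answer: A

Derivation:
Option A: A[4] 35->-20, delta=-55, new_sum=110+(-55)=55 <-- matches target
Option B: A[7] 9->-15, delta=-24, new_sum=110+(-24)=86
Option C: A[3] 18->17, delta=-1, new_sum=110+(-1)=109
Option D: A[0] -11->26, delta=37, new_sum=110+(37)=147
Option E: A[6] 1->41, delta=40, new_sum=110+(40)=150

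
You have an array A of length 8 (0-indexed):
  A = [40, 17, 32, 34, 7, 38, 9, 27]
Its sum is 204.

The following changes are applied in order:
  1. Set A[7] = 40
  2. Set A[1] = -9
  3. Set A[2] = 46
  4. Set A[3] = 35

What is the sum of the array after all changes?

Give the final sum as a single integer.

Initial sum: 204
Change 1: A[7] 27 -> 40, delta = 13, sum = 217
Change 2: A[1] 17 -> -9, delta = -26, sum = 191
Change 3: A[2] 32 -> 46, delta = 14, sum = 205
Change 4: A[3] 34 -> 35, delta = 1, sum = 206

Answer: 206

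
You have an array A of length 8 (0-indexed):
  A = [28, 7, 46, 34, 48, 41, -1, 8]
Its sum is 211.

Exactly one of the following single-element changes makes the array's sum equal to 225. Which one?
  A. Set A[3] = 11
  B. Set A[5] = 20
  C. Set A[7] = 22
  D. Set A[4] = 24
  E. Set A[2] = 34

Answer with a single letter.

Answer: C

Derivation:
Option A: A[3] 34->11, delta=-23, new_sum=211+(-23)=188
Option B: A[5] 41->20, delta=-21, new_sum=211+(-21)=190
Option C: A[7] 8->22, delta=14, new_sum=211+(14)=225 <-- matches target
Option D: A[4] 48->24, delta=-24, new_sum=211+(-24)=187
Option E: A[2] 46->34, delta=-12, new_sum=211+(-12)=199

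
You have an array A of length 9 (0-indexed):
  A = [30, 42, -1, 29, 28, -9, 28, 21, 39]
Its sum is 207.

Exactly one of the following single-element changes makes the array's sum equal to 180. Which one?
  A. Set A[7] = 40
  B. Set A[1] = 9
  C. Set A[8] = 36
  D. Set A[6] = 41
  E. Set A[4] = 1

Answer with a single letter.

Answer: E

Derivation:
Option A: A[7] 21->40, delta=19, new_sum=207+(19)=226
Option B: A[1] 42->9, delta=-33, new_sum=207+(-33)=174
Option C: A[8] 39->36, delta=-3, new_sum=207+(-3)=204
Option D: A[6] 28->41, delta=13, new_sum=207+(13)=220
Option E: A[4] 28->1, delta=-27, new_sum=207+(-27)=180 <-- matches target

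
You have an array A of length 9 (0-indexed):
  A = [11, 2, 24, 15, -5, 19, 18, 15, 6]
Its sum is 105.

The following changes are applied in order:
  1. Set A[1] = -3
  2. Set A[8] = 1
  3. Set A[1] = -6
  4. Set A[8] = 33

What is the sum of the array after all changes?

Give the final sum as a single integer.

Answer: 124

Derivation:
Initial sum: 105
Change 1: A[1] 2 -> -3, delta = -5, sum = 100
Change 2: A[8] 6 -> 1, delta = -5, sum = 95
Change 3: A[1] -3 -> -6, delta = -3, sum = 92
Change 4: A[8] 1 -> 33, delta = 32, sum = 124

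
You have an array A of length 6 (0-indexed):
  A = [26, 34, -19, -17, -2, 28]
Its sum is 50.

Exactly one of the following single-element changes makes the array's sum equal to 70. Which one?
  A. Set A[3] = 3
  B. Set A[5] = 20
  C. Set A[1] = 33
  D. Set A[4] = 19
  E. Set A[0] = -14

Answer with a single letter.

Answer: A

Derivation:
Option A: A[3] -17->3, delta=20, new_sum=50+(20)=70 <-- matches target
Option B: A[5] 28->20, delta=-8, new_sum=50+(-8)=42
Option C: A[1] 34->33, delta=-1, new_sum=50+(-1)=49
Option D: A[4] -2->19, delta=21, new_sum=50+(21)=71
Option E: A[0] 26->-14, delta=-40, new_sum=50+(-40)=10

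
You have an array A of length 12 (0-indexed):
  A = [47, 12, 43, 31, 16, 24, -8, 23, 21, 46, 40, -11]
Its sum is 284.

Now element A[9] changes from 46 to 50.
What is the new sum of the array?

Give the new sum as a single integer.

Old value at index 9: 46
New value at index 9: 50
Delta = 50 - 46 = 4
New sum = old_sum + delta = 284 + (4) = 288

Answer: 288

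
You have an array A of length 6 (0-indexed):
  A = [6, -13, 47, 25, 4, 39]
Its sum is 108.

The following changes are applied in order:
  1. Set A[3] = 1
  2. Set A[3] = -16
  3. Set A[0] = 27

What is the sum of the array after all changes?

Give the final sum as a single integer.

Initial sum: 108
Change 1: A[3] 25 -> 1, delta = -24, sum = 84
Change 2: A[3] 1 -> -16, delta = -17, sum = 67
Change 3: A[0] 6 -> 27, delta = 21, sum = 88

Answer: 88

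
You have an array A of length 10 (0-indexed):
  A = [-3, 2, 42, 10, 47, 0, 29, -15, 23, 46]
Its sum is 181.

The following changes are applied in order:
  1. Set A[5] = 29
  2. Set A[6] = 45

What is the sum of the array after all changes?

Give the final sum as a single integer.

Answer: 226

Derivation:
Initial sum: 181
Change 1: A[5] 0 -> 29, delta = 29, sum = 210
Change 2: A[6] 29 -> 45, delta = 16, sum = 226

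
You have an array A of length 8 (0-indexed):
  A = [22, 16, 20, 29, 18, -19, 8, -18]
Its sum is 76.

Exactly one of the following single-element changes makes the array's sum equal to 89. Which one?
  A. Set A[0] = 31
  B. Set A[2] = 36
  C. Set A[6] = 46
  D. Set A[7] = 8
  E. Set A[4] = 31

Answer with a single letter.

Answer: E

Derivation:
Option A: A[0] 22->31, delta=9, new_sum=76+(9)=85
Option B: A[2] 20->36, delta=16, new_sum=76+(16)=92
Option C: A[6] 8->46, delta=38, new_sum=76+(38)=114
Option D: A[7] -18->8, delta=26, new_sum=76+(26)=102
Option E: A[4] 18->31, delta=13, new_sum=76+(13)=89 <-- matches target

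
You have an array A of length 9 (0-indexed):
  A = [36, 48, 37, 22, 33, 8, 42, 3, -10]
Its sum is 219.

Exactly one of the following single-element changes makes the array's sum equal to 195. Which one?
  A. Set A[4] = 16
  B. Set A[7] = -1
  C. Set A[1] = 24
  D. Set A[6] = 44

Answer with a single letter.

Answer: C

Derivation:
Option A: A[4] 33->16, delta=-17, new_sum=219+(-17)=202
Option B: A[7] 3->-1, delta=-4, new_sum=219+(-4)=215
Option C: A[1] 48->24, delta=-24, new_sum=219+(-24)=195 <-- matches target
Option D: A[6] 42->44, delta=2, new_sum=219+(2)=221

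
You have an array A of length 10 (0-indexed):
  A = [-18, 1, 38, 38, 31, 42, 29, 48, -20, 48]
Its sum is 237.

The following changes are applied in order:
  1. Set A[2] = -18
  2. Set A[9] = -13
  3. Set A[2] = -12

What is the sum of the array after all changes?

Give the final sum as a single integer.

Answer: 126

Derivation:
Initial sum: 237
Change 1: A[2] 38 -> -18, delta = -56, sum = 181
Change 2: A[9] 48 -> -13, delta = -61, sum = 120
Change 3: A[2] -18 -> -12, delta = 6, sum = 126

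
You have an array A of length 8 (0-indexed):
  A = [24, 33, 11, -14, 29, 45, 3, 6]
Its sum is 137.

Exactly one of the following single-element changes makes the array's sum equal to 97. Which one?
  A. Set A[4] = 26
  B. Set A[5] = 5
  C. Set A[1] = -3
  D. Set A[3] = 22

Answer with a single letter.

Option A: A[4] 29->26, delta=-3, new_sum=137+(-3)=134
Option B: A[5] 45->5, delta=-40, new_sum=137+(-40)=97 <-- matches target
Option C: A[1] 33->-3, delta=-36, new_sum=137+(-36)=101
Option D: A[3] -14->22, delta=36, new_sum=137+(36)=173

Answer: B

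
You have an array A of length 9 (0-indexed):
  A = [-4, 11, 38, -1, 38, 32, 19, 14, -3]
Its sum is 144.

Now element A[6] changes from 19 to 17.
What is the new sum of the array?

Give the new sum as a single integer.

Old value at index 6: 19
New value at index 6: 17
Delta = 17 - 19 = -2
New sum = old_sum + delta = 144 + (-2) = 142

Answer: 142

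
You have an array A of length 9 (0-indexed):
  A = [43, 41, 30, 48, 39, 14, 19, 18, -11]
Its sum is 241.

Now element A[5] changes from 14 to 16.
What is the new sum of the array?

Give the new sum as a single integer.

Old value at index 5: 14
New value at index 5: 16
Delta = 16 - 14 = 2
New sum = old_sum + delta = 241 + (2) = 243

Answer: 243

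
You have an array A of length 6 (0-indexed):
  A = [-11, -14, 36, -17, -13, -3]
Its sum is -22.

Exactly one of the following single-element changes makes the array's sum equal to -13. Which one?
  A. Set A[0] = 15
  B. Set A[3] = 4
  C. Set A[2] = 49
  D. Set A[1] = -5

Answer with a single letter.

Option A: A[0] -11->15, delta=26, new_sum=-22+(26)=4
Option B: A[3] -17->4, delta=21, new_sum=-22+(21)=-1
Option C: A[2] 36->49, delta=13, new_sum=-22+(13)=-9
Option D: A[1] -14->-5, delta=9, new_sum=-22+(9)=-13 <-- matches target

Answer: D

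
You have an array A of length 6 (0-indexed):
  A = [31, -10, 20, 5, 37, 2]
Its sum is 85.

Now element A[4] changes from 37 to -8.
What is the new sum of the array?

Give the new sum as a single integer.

Answer: 40

Derivation:
Old value at index 4: 37
New value at index 4: -8
Delta = -8 - 37 = -45
New sum = old_sum + delta = 85 + (-45) = 40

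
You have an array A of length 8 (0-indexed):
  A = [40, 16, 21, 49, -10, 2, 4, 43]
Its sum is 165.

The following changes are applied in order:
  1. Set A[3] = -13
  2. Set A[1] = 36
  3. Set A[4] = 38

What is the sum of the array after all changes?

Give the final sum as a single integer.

Initial sum: 165
Change 1: A[3] 49 -> -13, delta = -62, sum = 103
Change 2: A[1] 16 -> 36, delta = 20, sum = 123
Change 3: A[4] -10 -> 38, delta = 48, sum = 171

Answer: 171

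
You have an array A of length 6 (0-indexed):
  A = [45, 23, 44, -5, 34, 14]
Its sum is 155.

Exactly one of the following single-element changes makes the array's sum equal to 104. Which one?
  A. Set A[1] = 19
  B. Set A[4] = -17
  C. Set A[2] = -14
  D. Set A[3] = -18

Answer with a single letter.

Answer: B

Derivation:
Option A: A[1] 23->19, delta=-4, new_sum=155+(-4)=151
Option B: A[4] 34->-17, delta=-51, new_sum=155+(-51)=104 <-- matches target
Option C: A[2] 44->-14, delta=-58, new_sum=155+(-58)=97
Option D: A[3] -5->-18, delta=-13, new_sum=155+(-13)=142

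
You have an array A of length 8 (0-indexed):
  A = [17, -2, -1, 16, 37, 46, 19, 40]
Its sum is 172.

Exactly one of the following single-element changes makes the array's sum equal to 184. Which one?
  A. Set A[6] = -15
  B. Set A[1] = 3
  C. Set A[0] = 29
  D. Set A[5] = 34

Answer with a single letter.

Option A: A[6] 19->-15, delta=-34, new_sum=172+(-34)=138
Option B: A[1] -2->3, delta=5, new_sum=172+(5)=177
Option C: A[0] 17->29, delta=12, new_sum=172+(12)=184 <-- matches target
Option D: A[5] 46->34, delta=-12, new_sum=172+(-12)=160

Answer: C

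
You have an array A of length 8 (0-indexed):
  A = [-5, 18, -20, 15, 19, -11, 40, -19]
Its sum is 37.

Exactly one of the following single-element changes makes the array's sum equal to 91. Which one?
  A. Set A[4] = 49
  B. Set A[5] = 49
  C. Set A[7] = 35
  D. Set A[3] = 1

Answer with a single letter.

Answer: C

Derivation:
Option A: A[4] 19->49, delta=30, new_sum=37+(30)=67
Option B: A[5] -11->49, delta=60, new_sum=37+(60)=97
Option C: A[7] -19->35, delta=54, new_sum=37+(54)=91 <-- matches target
Option D: A[3] 15->1, delta=-14, new_sum=37+(-14)=23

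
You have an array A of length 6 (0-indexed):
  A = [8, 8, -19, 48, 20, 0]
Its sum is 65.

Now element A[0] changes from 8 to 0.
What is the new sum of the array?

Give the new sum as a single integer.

Answer: 57

Derivation:
Old value at index 0: 8
New value at index 0: 0
Delta = 0 - 8 = -8
New sum = old_sum + delta = 65 + (-8) = 57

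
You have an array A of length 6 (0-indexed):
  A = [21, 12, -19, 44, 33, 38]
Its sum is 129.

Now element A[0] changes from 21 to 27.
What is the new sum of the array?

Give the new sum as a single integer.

Old value at index 0: 21
New value at index 0: 27
Delta = 27 - 21 = 6
New sum = old_sum + delta = 129 + (6) = 135

Answer: 135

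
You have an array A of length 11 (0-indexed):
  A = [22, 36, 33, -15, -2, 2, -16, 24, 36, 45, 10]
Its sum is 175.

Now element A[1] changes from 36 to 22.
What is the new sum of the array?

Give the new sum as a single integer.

Old value at index 1: 36
New value at index 1: 22
Delta = 22 - 36 = -14
New sum = old_sum + delta = 175 + (-14) = 161

Answer: 161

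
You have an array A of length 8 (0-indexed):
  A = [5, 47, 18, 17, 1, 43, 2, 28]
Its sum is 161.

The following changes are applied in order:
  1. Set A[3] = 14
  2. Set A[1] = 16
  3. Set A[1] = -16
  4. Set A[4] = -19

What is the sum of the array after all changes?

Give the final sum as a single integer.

Answer: 75

Derivation:
Initial sum: 161
Change 1: A[3] 17 -> 14, delta = -3, sum = 158
Change 2: A[1] 47 -> 16, delta = -31, sum = 127
Change 3: A[1] 16 -> -16, delta = -32, sum = 95
Change 4: A[4] 1 -> -19, delta = -20, sum = 75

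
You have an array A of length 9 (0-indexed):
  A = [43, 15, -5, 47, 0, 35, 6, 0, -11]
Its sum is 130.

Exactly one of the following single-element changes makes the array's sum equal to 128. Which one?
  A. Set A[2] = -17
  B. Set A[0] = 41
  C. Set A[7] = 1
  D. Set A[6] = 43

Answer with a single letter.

Option A: A[2] -5->-17, delta=-12, new_sum=130+(-12)=118
Option B: A[0] 43->41, delta=-2, new_sum=130+(-2)=128 <-- matches target
Option C: A[7] 0->1, delta=1, new_sum=130+(1)=131
Option D: A[6] 6->43, delta=37, new_sum=130+(37)=167

Answer: B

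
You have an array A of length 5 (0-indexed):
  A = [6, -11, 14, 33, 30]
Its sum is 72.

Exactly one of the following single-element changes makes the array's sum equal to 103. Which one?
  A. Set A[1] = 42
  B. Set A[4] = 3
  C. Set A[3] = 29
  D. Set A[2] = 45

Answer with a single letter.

Option A: A[1] -11->42, delta=53, new_sum=72+(53)=125
Option B: A[4] 30->3, delta=-27, new_sum=72+(-27)=45
Option C: A[3] 33->29, delta=-4, new_sum=72+(-4)=68
Option D: A[2] 14->45, delta=31, new_sum=72+(31)=103 <-- matches target

Answer: D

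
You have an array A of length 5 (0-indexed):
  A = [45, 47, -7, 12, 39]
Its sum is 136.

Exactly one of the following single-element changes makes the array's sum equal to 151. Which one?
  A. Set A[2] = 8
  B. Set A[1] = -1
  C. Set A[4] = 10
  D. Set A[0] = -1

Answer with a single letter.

Option A: A[2] -7->8, delta=15, new_sum=136+(15)=151 <-- matches target
Option B: A[1] 47->-1, delta=-48, new_sum=136+(-48)=88
Option C: A[4] 39->10, delta=-29, new_sum=136+(-29)=107
Option D: A[0] 45->-1, delta=-46, new_sum=136+(-46)=90

Answer: A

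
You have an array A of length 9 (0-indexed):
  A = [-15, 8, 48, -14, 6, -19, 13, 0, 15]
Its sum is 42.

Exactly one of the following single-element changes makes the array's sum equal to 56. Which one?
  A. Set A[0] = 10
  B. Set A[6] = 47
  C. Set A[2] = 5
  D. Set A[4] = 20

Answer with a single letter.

Answer: D

Derivation:
Option A: A[0] -15->10, delta=25, new_sum=42+(25)=67
Option B: A[6] 13->47, delta=34, new_sum=42+(34)=76
Option C: A[2] 48->5, delta=-43, new_sum=42+(-43)=-1
Option D: A[4] 6->20, delta=14, new_sum=42+(14)=56 <-- matches target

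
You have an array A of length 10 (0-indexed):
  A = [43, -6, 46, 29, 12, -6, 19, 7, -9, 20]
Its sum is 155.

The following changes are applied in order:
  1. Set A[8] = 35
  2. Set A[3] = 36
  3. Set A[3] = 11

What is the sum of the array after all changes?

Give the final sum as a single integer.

Answer: 181

Derivation:
Initial sum: 155
Change 1: A[8] -9 -> 35, delta = 44, sum = 199
Change 2: A[3] 29 -> 36, delta = 7, sum = 206
Change 3: A[3] 36 -> 11, delta = -25, sum = 181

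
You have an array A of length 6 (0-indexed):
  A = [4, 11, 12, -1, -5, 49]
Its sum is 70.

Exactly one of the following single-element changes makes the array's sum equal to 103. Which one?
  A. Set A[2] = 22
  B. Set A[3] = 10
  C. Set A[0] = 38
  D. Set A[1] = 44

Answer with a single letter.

Option A: A[2] 12->22, delta=10, new_sum=70+(10)=80
Option B: A[3] -1->10, delta=11, new_sum=70+(11)=81
Option C: A[0] 4->38, delta=34, new_sum=70+(34)=104
Option D: A[1] 11->44, delta=33, new_sum=70+(33)=103 <-- matches target

Answer: D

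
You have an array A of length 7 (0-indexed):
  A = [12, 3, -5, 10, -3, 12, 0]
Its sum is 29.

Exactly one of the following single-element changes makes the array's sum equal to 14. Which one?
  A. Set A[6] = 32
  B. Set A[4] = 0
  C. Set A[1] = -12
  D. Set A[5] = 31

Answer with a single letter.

Answer: C

Derivation:
Option A: A[6] 0->32, delta=32, new_sum=29+(32)=61
Option B: A[4] -3->0, delta=3, new_sum=29+(3)=32
Option C: A[1] 3->-12, delta=-15, new_sum=29+(-15)=14 <-- matches target
Option D: A[5] 12->31, delta=19, new_sum=29+(19)=48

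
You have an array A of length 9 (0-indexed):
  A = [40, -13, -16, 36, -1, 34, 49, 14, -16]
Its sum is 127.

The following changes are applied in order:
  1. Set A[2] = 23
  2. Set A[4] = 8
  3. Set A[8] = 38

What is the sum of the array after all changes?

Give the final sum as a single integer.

Initial sum: 127
Change 1: A[2] -16 -> 23, delta = 39, sum = 166
Change 2: A[4] -1 -> 8, delta = 9, sum = 175
Change 3: A[8] -16 -> 38, delta = 54, sum = 229

Answer: 229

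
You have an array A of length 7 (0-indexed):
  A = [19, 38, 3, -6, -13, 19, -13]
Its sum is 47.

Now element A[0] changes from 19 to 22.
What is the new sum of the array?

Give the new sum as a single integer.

Answer: 50

Derivation:
Old value at index 0: 19
New value at index 0: 22
Delta = 22 - 19 = 3
New sum = old_sum + delta = 47 + (3) = 50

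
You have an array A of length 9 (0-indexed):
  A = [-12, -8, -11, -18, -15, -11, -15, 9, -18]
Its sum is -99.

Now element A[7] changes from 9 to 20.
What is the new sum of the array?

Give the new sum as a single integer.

Answer: -88

Derivation:
Old value at index 7: 9
New value at index 7: 20
Delta = 20 - 9 = 11
New sum = old_sum + delta = -99 + (11) = -88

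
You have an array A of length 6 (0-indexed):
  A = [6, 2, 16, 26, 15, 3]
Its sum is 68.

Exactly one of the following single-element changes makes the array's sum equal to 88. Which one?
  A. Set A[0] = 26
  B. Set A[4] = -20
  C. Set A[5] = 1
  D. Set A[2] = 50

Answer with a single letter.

Option A: A[0] 6->26, delta=20, new_sum=68+(20)=88 <-- matches target
Option B: A[4] 15->-20, delta=-35, new_sum=68+(-35)=33
Option C: A[5] 3->1, delta=-2, new_sum=68+(-2)=66
Option D: A[2] 16->50, delta=34, new_sum=68+(34)=102

Answer: A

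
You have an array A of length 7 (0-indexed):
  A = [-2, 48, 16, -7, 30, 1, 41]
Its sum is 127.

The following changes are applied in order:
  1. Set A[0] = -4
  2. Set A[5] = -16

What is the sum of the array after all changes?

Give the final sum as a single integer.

Answer: 108

Derivation:
Initial sum: 127
Change 1: A[0] -2 -> -4, delta = -2, sum = 125
Change 2: A[5] 1 -> -16, delta = -17, sum = 108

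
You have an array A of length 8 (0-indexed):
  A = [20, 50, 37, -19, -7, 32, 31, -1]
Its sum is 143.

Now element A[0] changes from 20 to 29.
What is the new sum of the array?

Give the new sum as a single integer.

Old value at index 0: 20
New value at index 0: 29
Delta = 29 - 20 = 9
New sum = old_sum + delta = 143 + (9) = 152

Answer: 152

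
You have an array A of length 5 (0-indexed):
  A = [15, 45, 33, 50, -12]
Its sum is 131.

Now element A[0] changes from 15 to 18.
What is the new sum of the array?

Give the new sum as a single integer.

Answer: 134

Derivation:
Old value at index 0: 15
New value at index 0: 18
Delta = 18 - 15 = 3
New sum = old_sum + delta = 131 + (3) = 134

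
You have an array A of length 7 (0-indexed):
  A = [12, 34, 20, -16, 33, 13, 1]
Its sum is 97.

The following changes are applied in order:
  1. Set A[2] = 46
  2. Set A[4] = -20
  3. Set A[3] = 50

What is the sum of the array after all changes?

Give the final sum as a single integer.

Initial sum: 97
Change 1: A[2] 20 -> 46, delta = 26, sum = 123
Change 2: A[4] 33 -> -20, delta = -53, sum = 70
Change 3: A[3] -16 -> 50, delta = 66, sum = 136

Answer: 136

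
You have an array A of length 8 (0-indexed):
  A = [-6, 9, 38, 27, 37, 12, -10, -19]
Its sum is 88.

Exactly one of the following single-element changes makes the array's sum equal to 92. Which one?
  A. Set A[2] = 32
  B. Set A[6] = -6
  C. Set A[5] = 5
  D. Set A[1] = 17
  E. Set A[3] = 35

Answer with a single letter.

Option A: A[2] 38->32, delta=-6, new_sum=88+(-6)=82
Option B: A[6] -10->-6, delta=4, new_sum=88+(4)=92 <-- matches target
Option C: A[5] 12->5, delta=-7, new_sum=88+(-7)=81
Option D: A[1] 9->17, delta=8, new_sum=88+(8)=96
Option E: A[3] 27->35, delta=8, new_sum=88+(8)=96

Answer: B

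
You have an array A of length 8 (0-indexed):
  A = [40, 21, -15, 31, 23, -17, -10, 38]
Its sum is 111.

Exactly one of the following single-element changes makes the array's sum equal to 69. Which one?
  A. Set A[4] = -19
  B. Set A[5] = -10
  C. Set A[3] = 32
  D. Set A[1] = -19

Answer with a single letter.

Answer: A

Derivation:
Option A: A[4] 23->-19, delta=-42, new_sum=111+(-42)=69 <-- matches target
Option B: A[5] -17->-10, delta=7, new_sum=111+(7)=118
Option C: A[3] 31->32, delta=1, new_sum=111+(1)=112
Option D: A[1] 21->-19, delta=-40, new_sum=111+(-40)=71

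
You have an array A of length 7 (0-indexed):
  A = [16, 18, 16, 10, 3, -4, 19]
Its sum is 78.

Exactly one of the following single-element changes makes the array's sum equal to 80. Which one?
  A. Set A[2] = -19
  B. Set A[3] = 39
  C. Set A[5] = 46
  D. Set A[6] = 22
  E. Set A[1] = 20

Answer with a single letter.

Option A: A[2] 16->-19, delta=-35, new_sum=78+(-35)=43
Option B: A[3] 10->39, delta=29, new_sum=78+(29)=107
Option C: A[5] -4->46, delta=50, new_sum=78+(50)=128
Option D: A[6] 19->22, delta=3, new_sum=78+(3)=81
Option E: A[1] 18->20, delta=2, new_sum=78+(2)=80 <-- matches target

Answer: E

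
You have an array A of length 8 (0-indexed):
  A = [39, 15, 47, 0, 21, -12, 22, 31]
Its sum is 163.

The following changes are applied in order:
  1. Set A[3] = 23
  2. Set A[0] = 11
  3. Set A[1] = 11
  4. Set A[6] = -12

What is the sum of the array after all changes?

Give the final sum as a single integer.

Answer: 120

Derivation:
Initial sum: 163
Change 1: A[3] 0 -> 23, delta = 23, sum = 186
Change 2: A[0] 39 -> 11, delta = -28, sum = 158
Change 3: A[1] 15 -> 11, delta = -4, sum = 154
Change 4: A[6] 22 -> -12, delta = -34, sum = 120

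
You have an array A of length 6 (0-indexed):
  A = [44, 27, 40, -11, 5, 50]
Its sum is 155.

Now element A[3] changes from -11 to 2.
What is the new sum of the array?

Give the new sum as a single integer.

Old value at index 3: -11
New value at index 3: 2
Delta = 2 - -11 = 13
New sum = old_sum + delta = 155 + (13) = 168

Answer: 168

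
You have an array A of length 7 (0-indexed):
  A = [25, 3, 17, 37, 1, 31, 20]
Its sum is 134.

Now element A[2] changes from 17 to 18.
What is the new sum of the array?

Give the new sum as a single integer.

Old value at index 2: 17
New value at index 2: 18
Delta = 18 - 17 = 1
New sum = old_sum + delta = 134 + (1) = 135

Answer: 135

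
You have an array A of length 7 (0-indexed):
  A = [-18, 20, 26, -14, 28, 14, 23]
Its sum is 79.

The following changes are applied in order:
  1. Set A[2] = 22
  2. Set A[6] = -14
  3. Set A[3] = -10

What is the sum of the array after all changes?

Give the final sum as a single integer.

Initial sum: 79
Change 1: A[2] 26 -> 22, delta = -4, sum = 75
Change 2: A[6] 23 -> -14, delta = -37, sum = 38
Change 3: A[3] -14 -> -10, delta = 4, sum = 42

Answer: 42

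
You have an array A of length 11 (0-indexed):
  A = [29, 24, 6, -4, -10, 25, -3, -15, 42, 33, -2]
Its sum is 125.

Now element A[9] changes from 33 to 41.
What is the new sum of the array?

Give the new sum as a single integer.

Answer: 133

Derivation:
Old value at index 9: 33
New value at index 9: 41
Delta = 41 - 33 = 8
New sum = old_sum + delta = 125 + (8) = 133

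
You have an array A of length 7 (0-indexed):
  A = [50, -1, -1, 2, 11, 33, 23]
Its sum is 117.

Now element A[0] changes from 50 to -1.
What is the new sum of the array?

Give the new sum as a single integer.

Answer: 66

Derivation:
Old value at index 0: 50
New value at index 0: -1
Delta = -1 - 50 = -51
New sum = old_sum + delta = 117 + (-51) = 66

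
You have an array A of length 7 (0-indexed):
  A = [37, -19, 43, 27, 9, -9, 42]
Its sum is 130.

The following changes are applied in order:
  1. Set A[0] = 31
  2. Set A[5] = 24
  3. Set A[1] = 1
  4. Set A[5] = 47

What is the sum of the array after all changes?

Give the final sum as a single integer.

Answer: 200

Derivation:
Initial sum: 130
Change 1: A[0] 37 -> 31, delta = -6, sum = 124
Change 2: A[5] -9 -> 24, delta = 33, sum = 157
Change 3: A[1] -19 -> 1, delta = 20, sum = 177
Change 4: A[5] 24 -> 47, delta = 23, sum = 200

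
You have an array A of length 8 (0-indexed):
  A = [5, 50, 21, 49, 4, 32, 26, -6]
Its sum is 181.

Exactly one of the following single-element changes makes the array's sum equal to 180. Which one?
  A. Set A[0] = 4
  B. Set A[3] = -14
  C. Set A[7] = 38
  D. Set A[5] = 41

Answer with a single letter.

Option A: A[0] 5->4, delta=-1, new_sum=181+(-1)=180 <-- matches target
Option B: A[3] 49->-14, delta=-63, new_sum=181+(-63)=118
Option C: A[7] -6->38, delta=44, new_sum=181+(44)=225
Option D: A[5] 32->41, delta=9, new_sum=181+(9)=190

Answer: A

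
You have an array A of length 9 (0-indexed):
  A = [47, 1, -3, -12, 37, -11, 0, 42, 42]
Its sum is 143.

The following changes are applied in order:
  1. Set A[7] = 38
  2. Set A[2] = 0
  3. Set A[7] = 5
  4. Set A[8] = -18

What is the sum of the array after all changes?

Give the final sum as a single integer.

Answer: 49

Derivation:
Initial sum: 143
Change 1: A[7] 42 -> 38, delta = -4, sum = 139
Change 2: A[2] -3 -> 0, delta = 3, sum = 142
Change 3: A[7] 38 -> 5, delta = -33, sum = 109
Change 4: A[8] 42 -> -18, delta = -60, sum = 49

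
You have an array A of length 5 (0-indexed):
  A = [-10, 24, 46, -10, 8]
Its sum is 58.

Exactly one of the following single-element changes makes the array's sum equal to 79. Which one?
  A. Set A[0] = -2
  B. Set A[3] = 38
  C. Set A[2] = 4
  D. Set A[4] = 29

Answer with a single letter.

Answer: D

Derivation:
Option A: A[0] -10->-2, delta=8, new_sum=58+(8)=66
Option B: A[3] -10->38, delta=48, new_sum=58+(48)=106
Option C: A[2] 46->4, delta=-42, new_sum=58+(-42)=16
Option D: A[4] 8->29, delta=21, new_sum=58+(21)=79 <-- matches target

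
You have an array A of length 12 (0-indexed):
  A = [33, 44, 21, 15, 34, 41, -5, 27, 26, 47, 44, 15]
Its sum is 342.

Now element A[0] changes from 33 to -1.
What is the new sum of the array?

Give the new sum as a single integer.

Answer: 308

Derivation:
Old value at index 0: 33
New value at index 0: -1
Delta = -1 - 33 = -34
New sum = old_sum + delta = 342 + (-34) = 308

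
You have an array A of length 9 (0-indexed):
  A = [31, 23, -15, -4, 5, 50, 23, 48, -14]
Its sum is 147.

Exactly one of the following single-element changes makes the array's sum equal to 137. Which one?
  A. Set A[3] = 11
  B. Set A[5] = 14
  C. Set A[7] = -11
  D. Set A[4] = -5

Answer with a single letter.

Answer: D

Derivation:
Option A: A[3] -4->11, delta=15, new_sum=147+(15)=162
Option B: A[5] 50->14, delta=-36, new_sum=147+(-36)=111
Option C: A[7] 48->-11, delta=-59, new_sum=147+(-59)=88
Option D: A[4] 5->-5, delta=-10, new_sum=147+(-10)=137 <-- matches target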